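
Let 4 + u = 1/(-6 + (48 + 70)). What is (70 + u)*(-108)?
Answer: -199611/28 ≈ -7129.0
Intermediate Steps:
u = -447/112 (u = -4 + 1/(-6 + (48 + 70)) = -4 + 1/(-6 + 118) = -4 + 1/112 = -447/112 ≈ -3.9911)
(70 + u)*(-108) = (70 - 447/112)*(-108) = (7393/112)*(-108) = -199611/28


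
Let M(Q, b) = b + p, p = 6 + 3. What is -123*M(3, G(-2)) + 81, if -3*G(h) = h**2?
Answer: -862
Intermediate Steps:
p = 9
G(h) = -h**2/3
M(Q, b) = 9 + b (M(Q, b) = b + 9 = 9 + b)
-123*M(3, G(-2)) + 81 = -123*(9 - 1/3*(-2)**2) + 81 = -123*(9 - 1/3*4) + 81 = -123*(9 - 4/3) + 81 = -123*23/3 + 81 = -943 + 81 = -862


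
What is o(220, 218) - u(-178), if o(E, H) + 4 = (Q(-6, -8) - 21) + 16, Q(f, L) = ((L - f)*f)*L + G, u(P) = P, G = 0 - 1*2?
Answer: 71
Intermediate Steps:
G = -2 (G = 0 - 2 = -2)
Q(f, L) = -2 + L*f*(L - f) (Q(f, L) = ((L - f)*f)*L - 2 = (f*(L - f))*L - 2 = L*f*(L - f) - 2 = -2 + L*f*(L - f))
o(E, H) = -107 (o(E, H) = -4 + (((-2 - 6*(-8)**2 - 1*(-8)*(-6)**2) - 21) + 16) = -4 + (((-2 - 6*64 - 1*(-8)*36) - 21) + 16) = -4 + (((-2 - 384 + 288) - 21) + 16) = -4 + ((-98 - 21) + 16) = -4 + (-119 + 16) = -4 - 103 = -107)
o(220, 218) - u(-178) = -107 - 1*(-178) = -107 + 178 = 71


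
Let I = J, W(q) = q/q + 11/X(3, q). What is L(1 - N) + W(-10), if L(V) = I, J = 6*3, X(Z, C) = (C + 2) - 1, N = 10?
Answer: 160/9 ≈ 17.778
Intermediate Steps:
X(Z, C) = 1 + C (X(Z, C) = (2 + C) - 1 = 1 + C)
W(q) = 1 + 11/(1 + q) (W(q) = q/q + 11/(1 + q) = 1 + 11/(1 + q))
J = 18
I = 18
L(V) = 18
L(1 - N) + W(-10) = 18 + (12 - 10)/(1 - 10) = 18 + 2/(-9) = 18 - 1/9*2 = 18 - 2/9 = 160/9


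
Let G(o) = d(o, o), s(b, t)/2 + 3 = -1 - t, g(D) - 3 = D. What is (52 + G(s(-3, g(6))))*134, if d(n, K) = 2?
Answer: 7236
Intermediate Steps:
g(D) = 3 + D
s(b, t) = -8 - 2*t (s(b, t) = -6 + 2*(-1 - t) = -6 + (-2 - 2*t) = -8 - 2*t)
G(o) = 2
(52 + G(s(-3, g(6))))*134 = (52 + 2)*134 = 54*134 = 7236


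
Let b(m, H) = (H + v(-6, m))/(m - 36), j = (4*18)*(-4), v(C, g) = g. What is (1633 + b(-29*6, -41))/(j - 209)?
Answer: -68629/20874 ≈ -3.2878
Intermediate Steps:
j = -288 (j = 72*(-4) = -288)
b(m, H) = (H + m)/(-36 + m) (b(m, H) = (H + m)/(m - 36) = (H + m)/(-36 + m))
(1633 + b(-29*6, -41))/(j - 209) = (1633 + (-41 - 29*6)/(-36 - 29*6))/(-288 - 209) = (1633 + (-41 - 174)/(-36 - 174))/(-497) = (1633 - 215/(-210))*(-1/497) = (1633 - 1/210*(-215))*(-1/497) = (1633 + 43/42)*(-1/497) = (68629/42)*(-1/497) = -68629/20874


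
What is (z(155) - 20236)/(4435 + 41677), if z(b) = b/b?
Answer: -20235/46112 ≈ -0.43882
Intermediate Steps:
z(b) = 1
(z(155) - 20236)/(4435 + 41677) = (1 - 20236)/(4435 + 41677) = -20235/46112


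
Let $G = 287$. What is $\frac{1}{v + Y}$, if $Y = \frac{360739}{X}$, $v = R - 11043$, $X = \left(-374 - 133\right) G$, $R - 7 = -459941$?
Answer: $- \frac{145509}{68531753032} \approx -2.1232 \cdot 10^{-6}$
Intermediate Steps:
$R = -459934$ ($R = 7 - 459941 = -459934$)
$X = -145509$ ($X = \left(-374 - 133\right) 287 = \left(-507\right) 287 = -145509$)
$v = -470977$ ($v = -459934 - 11043 = -470977$)
$Y = - \frac{360739}{145509}$ ($Y = \frac{360739}{-145509} = 360739 \left(- \frac{1}{145509}\right) = - \frac{360739}{145509} \approx -2.4792$)
$\frac{1}{v + Y} = \frac{1}{-470977 - \frac{360739}{145509}} = \frac{1}{- \frac{68531753032}{145509}} = - \frac{145509}{68531753032}$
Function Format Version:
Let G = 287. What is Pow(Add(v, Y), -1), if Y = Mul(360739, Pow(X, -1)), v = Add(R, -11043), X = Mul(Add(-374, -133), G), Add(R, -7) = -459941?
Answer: Rational(-145509, 68531753032) ≈ -2.1232e-6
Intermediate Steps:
R = -459934 (R = Add(7, -459941) = -459934)
X = -145509 (X = Mul(Add(-374, -133), 287) = Mul(-507, 287) = -145509)
v = -470977 (v = Add(-459934, -11043) = -470977)
Y = Rational(-360739, 145509) (Y = Mul(360739, Pow(-145509, -1)) = Mul(360739, Rational(-1, 145509)) = Rational(-360739, 145509) ≈ -2.4792)
Pow(Add(v, Y), -1) = Pow(Add(-470977, Rational(-360739, 145509)), -1) = Pow(Rational(-68531753032, 145509), -1) = Rational(-145509, 68531753032)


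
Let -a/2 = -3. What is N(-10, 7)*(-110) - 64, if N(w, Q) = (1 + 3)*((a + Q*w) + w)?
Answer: 32496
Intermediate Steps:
a = 6 (a = -2*(-3) = 6)
N(w, Q) = 24 + 4*w + 4*Q*w (N(w, Q) = (1 + 3)*((6 + Q*w) + w) = 4*(6 + w + Q*w) = 24 + 4*w + 4*Q*w)
N(-10, 7)*(-110) - 64 = (24 + 4*(-10) + 4*7*(-10))*(-110) - 64 = (24 - 40 - 280)*(-110) - 64 = -296*(-110) - 64 = 32560 - 64 = 32496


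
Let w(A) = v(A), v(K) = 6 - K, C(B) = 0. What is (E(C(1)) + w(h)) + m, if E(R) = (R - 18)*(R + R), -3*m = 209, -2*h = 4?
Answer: -185/3 ≈ -61.667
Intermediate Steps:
h = -2 (h = -½*4 = -2)
m = -209/3 (m = -⅓*209 = -209/3 ≈ -69.667)
E(R) = 2*R*(-18 + R) (E(R) = (-18 + R)*(2*R) = 2*R*(-18 + R))
w(A) = 6 - A
(E(C(1)) + w(h)) + m = (2*0*(-18 + 0) + (6 - 1*(-2))) - 209/3 = (2*0*(-18) + (6 + 2)) - 209/3 = (0 + 8) - 209/3 = 8 - 209/3 = -185/3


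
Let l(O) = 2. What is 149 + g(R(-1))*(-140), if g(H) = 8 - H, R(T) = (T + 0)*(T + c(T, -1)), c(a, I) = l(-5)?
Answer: -1111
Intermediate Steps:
c(a, I) = 2
R(T) = T*(2 + T) (R(T) = (T + 0)*(T + 2) = T*(2 + T))
149 + g(R(-1))*(-140) = 149 + (8 - (-1)*(2 - 1))*(-140) = 149 + (8 - (-1))*(-140) = 149 + (8 - 1*(-1))*(-140) = 149 + (8 + 1)*(-140) = 149 + 9*(-140) = 149 - 1260 = -1111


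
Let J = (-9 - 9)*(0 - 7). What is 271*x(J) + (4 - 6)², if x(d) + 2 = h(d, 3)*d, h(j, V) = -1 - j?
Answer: -4337080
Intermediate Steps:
J = 126 (J = -18*(-7) = 126)
x(d) = -2 + d*(-1 - d) (x(d) = -2 + (-1 - d)*d = -2 + d*(-1 - d))
271*x(J) + (4 - 6)² = 271*(-2 - 1*126*(1 + 126)) + (4 - 6)² = 271*(-2 - 1*126*127) + (-2)² = 271*(-2 - 16002) + 4 = 271*(-16004) + 4 = -4337084 + 4 = -4337080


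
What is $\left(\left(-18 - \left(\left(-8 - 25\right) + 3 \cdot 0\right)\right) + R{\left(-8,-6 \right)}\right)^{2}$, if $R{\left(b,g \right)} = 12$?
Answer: $729$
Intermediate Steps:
$\left(\left(-18 - \left(\left(-8 - 25\right) + 3 \cdot 0\right)\right) + R{\left(-8,-6 \right)}\right)^{2} = \left(\left(-18 - \left(\left(-8 - 25\right) + 3 \cdot 0\right)\right) + 12\right)^{2} = \left(\left(-18 - \left(-33 + 0\right)\right) + 12\right)^{2} = \left(\left(-18 - -33\right) + 12\right)^{2} = \left(\left(-18 + 33\right) + 12\right)^{2} = \left(15 + 12\right)^{2} = 27^{2} = 729$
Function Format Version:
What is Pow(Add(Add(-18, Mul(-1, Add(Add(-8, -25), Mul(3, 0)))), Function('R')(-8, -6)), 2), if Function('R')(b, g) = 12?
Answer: 729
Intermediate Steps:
Pow(Add(Add(-18, Mul(-1, Add(Add(-8, -25), Mul(3, 0)))), Function('R')(-8, -6)), 2) = Pow(Add(Add(-18, Mul(-1, Add(Add(-8, -25), Mul(3, 0)))), 12), 2) = Pow(Add(Add(-18, Mul(-1, Add(-33, 0))), 12), 2) = Pow(Add(Add(-18, Mul(-1, -33)), 12), 2) = Pow(Add(Add(-18, 33), 12), 2) = Pow(Add(15, 12), 2) = Pow(27, 2) = 729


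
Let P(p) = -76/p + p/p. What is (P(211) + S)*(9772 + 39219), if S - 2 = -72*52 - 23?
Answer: -38912571480/211 ≈ -1.8442e+8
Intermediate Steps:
P(p) = 1 - 76/p (P(p) = -76/p + 1 = 1 - 76/p)
S = -3765 (S = 2 + (-72*52 - 23) = 2 + (-3744 - 23) = 2 - 3767 = -3765)
(P(211) + S)*(9772 + 39219) = ((-76 + 211)/211 - 3765)*(9772 + 39219) = ((1/211)*135 - 3765)*48991 = (135/211 - 3765)*48991 = -794280/211*48991 = -38912571480/211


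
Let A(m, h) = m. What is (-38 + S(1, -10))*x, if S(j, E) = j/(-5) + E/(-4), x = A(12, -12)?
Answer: -2142/5 ≈ -428.40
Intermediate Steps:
x = 12
S(j, E) = -E/4 - j/5 (S(j, E) = j*(-1/5) + E*(-1/4) = -j/5 - E/4 = -E/4 - j/5)
(-38 + S(1, -10))*x = (-38 + (-1/4*(-10) - 1/5*1))*12 = (-38 + (5/2 - 1/5))*12 = (-38 + 23/10)*12 = -357/10*12 = -2142/5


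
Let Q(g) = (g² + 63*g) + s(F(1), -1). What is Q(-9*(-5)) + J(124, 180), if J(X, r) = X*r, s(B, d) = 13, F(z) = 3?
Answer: 27193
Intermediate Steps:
Q(g) = 13 + g² + 63*g (Q(g) = (g² + 63*g) + 13 = 13 + g² + 63*g)
Q(-9*(-5)) + J(124, 180) = (13 + (-9*(-5))² + 63*(-9*(-5))) + 124*180 = (13 + 45² + 63*45) + 22320 = (13 + 2025 + 2835) + 22320 = 4873 + 22320 = 27193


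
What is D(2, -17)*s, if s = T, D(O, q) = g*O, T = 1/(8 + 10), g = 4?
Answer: 4/9 ≈ 0.44444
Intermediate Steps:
T = 1/18 ≈ 0.055556
D(O, q) = 4*O
s = 1/18 ≈ 0.055556
D(2, -17)*s = (4*2)*(1/18) = 8*(1/18) = 4/9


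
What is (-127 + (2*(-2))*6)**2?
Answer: 22801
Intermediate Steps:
(-127 + (2*(-2))*6)**2 = (-127 - 4*6)**2 = (-127 - 24)**2 = (-151)**2 = 22801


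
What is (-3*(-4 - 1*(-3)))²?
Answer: 9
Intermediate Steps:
(-3*(-4 - 1*(-3)))² = (-3*(-4 + 3))² = (-3*(-1))² = 3² = 9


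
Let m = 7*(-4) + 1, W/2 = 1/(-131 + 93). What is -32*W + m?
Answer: -481/19 ≈ -25.316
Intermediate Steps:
W = -1/19 (W = 2/(-131 + 93) = 2/(-38) = 2*(-1/38) = -1/19 ≈ -0.052632)
m = -27 (m = -28 + 1 = -27)
-32*W + m = -32*(-1/19) - 27 = 32/19 - 27 = -481/19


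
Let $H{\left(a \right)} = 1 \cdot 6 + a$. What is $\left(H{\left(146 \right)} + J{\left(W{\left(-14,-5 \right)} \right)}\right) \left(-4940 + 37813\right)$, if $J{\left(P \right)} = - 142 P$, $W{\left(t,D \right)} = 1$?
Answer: $328730$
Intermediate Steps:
$H{\left(a \right)} = 6 + a$
$\left(H{\left(146 \right)} + J{\left(W{\left(-14,-5 \right)} \right)}\right) \left(-4940 + 37813\right) = \left(\left(6 + 146\right) - 142\right) \left(-4940 + 37813\right) = \left(152 - 142\right) 32873 = 10 \cdot 32873 = 328730$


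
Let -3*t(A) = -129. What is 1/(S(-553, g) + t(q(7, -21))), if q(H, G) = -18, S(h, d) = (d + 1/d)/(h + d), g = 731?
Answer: 65059/3064718 ≈ 0.021228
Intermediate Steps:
S(h, d) = (d + 1/d)/(d + h)
t(A) = 43 (t(A) = -⅓*(-129) = 43)
1/(S(-553, g) + t(q(7, -21))) = 1/((1 + 731²)/(731*(731 - 553)) + 43) = 1/((1/731)*(1 + 534361)/178 + 43) = 1/((1/731)*(1/178)*534362 + 43) = 1/(267181/65059 + 43) = 1/(3064718/65059) = 65059/3064718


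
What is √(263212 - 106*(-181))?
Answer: √282398 ≈ 531.41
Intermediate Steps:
√(263212 - 106*(-181)) = √(263212 + 19186) = √282398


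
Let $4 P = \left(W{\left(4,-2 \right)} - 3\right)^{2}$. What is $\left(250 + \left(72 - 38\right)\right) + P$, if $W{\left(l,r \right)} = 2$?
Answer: $\frac{1137}{4} \approx 284.25$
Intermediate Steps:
$P = \frac{1}{4}$ ($P = \frac{\left(2 - 3\right)^{2}}{4} = \frac{\left(-1\right)^{2}}{4} = \frac{1}{4} \cdot 1 = \frac{1}{4} \approx 0.25$)
$\left(250 + \left(72 - 38\right)\right) + P = \left(250 + \left(72 - 38\right)\right) + \frac{1}{4} = \left(250 + 34\right) + \frac{1}{4} = 284 + \frac{1}{4} = \frac{1137}{4}$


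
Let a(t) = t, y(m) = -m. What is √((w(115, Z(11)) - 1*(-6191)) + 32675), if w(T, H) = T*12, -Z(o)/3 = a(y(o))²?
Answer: √40246 ≈ 200.61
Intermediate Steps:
Z(o) = -3*o²
w(T, H) = 12*T
√((w(115, Z(11)) - 1*(-6191)) + 32675) = √((12*115 - 1*(-6191)) + 32675) = √((1380 + 6191) + 32675) = √(7571 + 32675) = √40246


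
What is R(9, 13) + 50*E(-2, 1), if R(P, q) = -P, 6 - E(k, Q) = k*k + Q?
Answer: 41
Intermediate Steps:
E(k, Q) = 6 - Q - k**2 (E(k, Q) = 6 - (k*k + Q) = 6 - (k**2 + Q) = 6 - (Q + k**2) = 6 + (-Q - k**2) = 6 - Q - k**2)
R(9, 13) + 50*E(-2, 1) = -1*9 + 50*(6 - 1*1 - 1*(-2)**2) = -9 + 50*(6 - 1 - 1*4) = -9 + 50*(6 - 1 - 4) = -9 + 50*1 = -9 + 50 = 41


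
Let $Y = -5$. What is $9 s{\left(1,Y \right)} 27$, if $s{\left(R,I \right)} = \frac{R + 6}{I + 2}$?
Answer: $-567$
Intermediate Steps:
$s{\left(R,I \right)} = \frac{6 + R}{2 + I}$
$9 s{\left(1,Y \right)} 27 = 9 \frac{6 + 1}{2 - 5} \cdot 27 = 9 \frac{1}{-3} \cdot 7 \cdot 27 = 9 \left(\left(- \frac{1}{3}\right) 7\right) 27 = 9 \left(- \frac{7}{3}\right) 27 = \left(-21\right) 27 = -567$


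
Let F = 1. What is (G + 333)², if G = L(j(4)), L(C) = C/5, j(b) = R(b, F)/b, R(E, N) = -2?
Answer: 11082241/100 ≈ 1.1082e+5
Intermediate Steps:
j(b) = -2/b
L(C) = C/5 (L(C) = C*(⅕) = C/5)
G = -⅒ (G = (-2/4)/5 = (-2*¼)/5 = (⅕)*(-½) = -⅒ ≈ -0.10000)
(G + 333)² = (-⅒ + 333)² = (3329/10)² = 11082241/100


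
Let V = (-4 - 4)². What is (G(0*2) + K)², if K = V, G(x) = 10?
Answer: 5476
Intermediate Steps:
V = 64 (V = (-8)² = 64)
K = 64
(G(0*2) + K)² = (10 + 64)² = 74² = 5476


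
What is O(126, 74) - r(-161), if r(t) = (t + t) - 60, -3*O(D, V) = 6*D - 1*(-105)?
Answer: 95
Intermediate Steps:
O(D, V) = -35 - 2*D (O(D, V) = -(6*D - 1*(-105))/3 = -(6*D + 105)/3 = -(105 + 6*D)/3 = -35 - 2*D)
r(t) = -60 + 2*t (r(t) = 2*t - 60 = -60 + 2*t)
O(126, 74) - r(-161) = (-35 - 2*126) - (-60 + 2*(-161)) = (-35 - 252) - (-60 - 322) = -287 - 1*(-382) = -287 + 382 = 95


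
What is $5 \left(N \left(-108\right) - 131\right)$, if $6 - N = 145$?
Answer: $74405$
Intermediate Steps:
$N = -139$ ($N = 6 - 145 = -139$)
$5 \left(N \left(-108\right) - 131\right) = 5 \left(\left(-139\right) \left(-108\right) - 131\right) = 5 \left(15012 - 131\right) = 5 \cdot 14881 = 74405$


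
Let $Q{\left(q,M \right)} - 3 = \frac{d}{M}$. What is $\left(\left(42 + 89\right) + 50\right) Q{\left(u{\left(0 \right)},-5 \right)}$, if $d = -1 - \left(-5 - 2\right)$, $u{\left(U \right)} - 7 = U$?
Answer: $\frac{1629}{5} \approx 325.8$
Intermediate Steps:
$u{\left(U \right)} = 7 + U$
$d = 6$ ($d = -1 - -7 = -1 + 7 = 6$)
$Q{\left(q,M \right)} = 3 + \frac{6}{M}$
$\left(\left(42 + 89\right) + 50\right) Q{\left(u{\left(0 \right)},-5 \right)} = \left(\left(42 + 89\right) + 50\right) \left(3 + \frac{6}{-5}\right) = \left(131 + 50\right) \left(3 + 6 \left(- \frac{1}{5}\right)\right) = 181 \left(3 - \frac{6}{5}\right) = 181 \cdot \frac{9}{5} = \frac{1629}{5}$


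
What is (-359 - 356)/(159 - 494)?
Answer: 143/67 ≈ 2.1343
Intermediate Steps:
(-359 - 356)/(159 - 494) = -715/(-335) = -715*(-1/335) = 143/67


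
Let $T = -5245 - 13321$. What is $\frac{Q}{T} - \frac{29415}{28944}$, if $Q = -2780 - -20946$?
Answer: $- \frac{178652599}{89562384} \approx -1.9947$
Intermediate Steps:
$T = -18566$
$Q = 18166$ ($Q = -2780 + 20946 = 18166$)
$\frac{Q}{T} - \frac{29415}{28944} = \frac{18166}{-18566} - \frac{29415}{28944} = 18166 \left(- \frac{1}{18566}\right) - \frac{9805}{9648} = - \frac{9083}{9283} - \frac{9805}{9648} = - \frac{178652599}{89562384}$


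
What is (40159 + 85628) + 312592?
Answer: 438379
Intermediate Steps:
(40159 + 85628) + 312592 = 125787 + 312592 = 438379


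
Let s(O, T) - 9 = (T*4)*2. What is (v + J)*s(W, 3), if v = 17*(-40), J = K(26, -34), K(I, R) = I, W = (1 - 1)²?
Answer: -21582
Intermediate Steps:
W = 0 (W = 0² = 0)
s(O, T) = 9 + 8*T (s(O, T) = 9 + (T*4)*2 = 9 + (4*T)*2 = 9 + 8*T)
J = 26
v = -680
(v + J)*s(W, 3) = (-680 + 26)*(9 + 8*3) = -654*(9 + 24) = -654*33 = -21582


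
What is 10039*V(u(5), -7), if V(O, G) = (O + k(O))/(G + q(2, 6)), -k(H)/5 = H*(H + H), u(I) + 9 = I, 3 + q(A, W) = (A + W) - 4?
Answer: 823198/3 ≈ 2.7440e+5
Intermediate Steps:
q(A, W) = -7 + A + W (q(A, W) = -3 + ((A + W) - 4) = -3 + (-4 + A + W) = -7 + A + W)
u(I) = -9 + I
k(H) = -10*H**2 (k(H) = -5*H*(H + H) = -5*H*2*H = -10*H**2)
V(O, G) = (O - 10*O**2)/(1 + G) (V(O, G) = (O - 10*O**2)/(G + (-7 + 2 + 6)) = (O - 10*O**2)/(G + 1) = (O - 10*O**2)/(1 + G))
10039*V(u(5), -7) = 10039*((-9 + 5)*(1 - 10*(-9 + 5))/(1 - 7)) = 10039*(-4*(1 - 10*(-4))/(-6)) = 10039*(-4*(-1/6)*(1 + 40)) = 10039*(-4*(-1/6)*41) = 10039*(82/3) = 823198/3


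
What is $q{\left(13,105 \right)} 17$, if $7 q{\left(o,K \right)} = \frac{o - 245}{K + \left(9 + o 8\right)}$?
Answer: $- \frac{1972}{763} \approx -2.5845$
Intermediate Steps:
$q{\left(o,K \right)} = \frac{-245 + o}{7 \left(9 + K + 8 o\right)}$ ($q{\left(o,K \right)} = \frac{\left(o - 245\right) \frac{1}{K + \left(9 + o 8\right)}}{7} = \frac{\left(-245 + o\right) \frac{1}{K + \left(9 + 8 o\right)}}{7} = \frac{\left(-245 + o\right) \frac{1}{9 + K + 8 o}}{7} = \frac{\frac{1}{9 + K + 8 o} \left(-245 + o\right)}{7} = \frac{-245 + o}{7 \left(9 + K + 8 o\right)}$)
$q{\left(13,105 \right)} 17 = \frac{-245 + 13}{7 \left(9 + 105 + 8 \cdot 13\right)} 17 = \frac{1}{7} \frac{1}{9 + 105 + 104} \left(-232\right) 17 = \frac{1}{7} \cdot \frac{1}{218} \left(-232\right) 17 = \left(- \frac{116}{763}\right) 17 = - \frac{1972}{763}$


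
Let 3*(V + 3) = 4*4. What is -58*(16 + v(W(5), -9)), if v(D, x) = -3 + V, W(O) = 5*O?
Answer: -2668/3 ≈ -889.33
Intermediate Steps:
V = 7/3 (V = -3 + (4*4)/3 = -3 + (1/3)*16 = -3 + 16/3 = 7/3 ≈ 2.3333)
v(D, x) = -2/3 (v(D, x) = -3 + 7/3 = -2/3)
-58*(16 + v(W(5), -9)) = -58*(16 - 2/3) = -58*46/3 = -2668/3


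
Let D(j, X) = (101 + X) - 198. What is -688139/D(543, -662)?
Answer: 688139/759 ≈ 906.64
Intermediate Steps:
D(j, X) = -97 + X
-688139/D(543, -662) = -688139/(-97 - 662) = -688139/(-759) = -688139*(-1/759) = 688139/759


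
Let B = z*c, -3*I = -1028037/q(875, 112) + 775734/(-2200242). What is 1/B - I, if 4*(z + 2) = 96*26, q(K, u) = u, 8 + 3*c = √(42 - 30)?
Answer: -1524222870063317/498152390736 - 3*√3/16172 ≈ -3059.8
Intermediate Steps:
c = -8/3 + 2*√3/3 (c = -8/3 + √(42 - 30)/3 = -8/3 + √12/3 = -8/3 + (2*√3)/3 = -8/3 + 2*√3/3 ≈ -1.5120)
z = 622 (z = -2 + (96*26)/4 = -2 + (¼)*2496 = -2 + 624 = 622)
I = 377002844527/123213552 (I = -(-1028037/112 + 775734/(-2200242))/3 = -(-1028037*1/112 + 775734*(-1/2200242))/3 = -(-1028037/112 - 129289/366707)/3 = -⅓*(-377002844527/41071184) = 377002844527/123213552 ≈ 3059.8)
B = -4976/3 + 1244*√3/3 (B = 622*(-8/3 + 2*√3/3) = -4976/3 + 1244*√3/3 ≈ -940.44)
1/B - I = 1/(-4976/3 + 1244*√3/3) - 1*377002844527/123213552 = 1/(-4976/3 + 1244*√3/3) - 377002844527/123213552 = -377002844527/123213552 + 1/(-4976/3 + 1244*√3/3)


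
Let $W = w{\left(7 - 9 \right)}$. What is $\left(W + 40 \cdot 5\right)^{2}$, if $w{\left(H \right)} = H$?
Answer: $39204$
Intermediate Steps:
$W = -2$ ($W = 7 - 9 = -2$)
$\left(W + 40 \cdot 5\right)^{2} = \left(-2 + 40 \cdot 5\right)^{2} = \left(-2 + 200\right)^{2} = 198^{2} = 39204$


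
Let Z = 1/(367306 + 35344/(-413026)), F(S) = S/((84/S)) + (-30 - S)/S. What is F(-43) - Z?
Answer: 330447069231113/15221258225404 ≈ 21.710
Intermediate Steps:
F(S) = S²/84 + (-30 - S)/S (F(S) = S*(S/84) + (-30 - S)/S = S²/84 + (-30 - S)/S)
Z = 206513/75853446306 (Z = 1/(367306 + 35344*(-1/413026)) = 1/(367306 - 17672/206513) = 1/(75853446306/206513) = 206513/75853446306 ≈ 2.7225e-6)
F(-43) - Z = (-1 - 30/(-43) + (1/84)*(-43)²) - 1*206513/75853446306 = (-1 - 30*(-1/43) + (1/84)*1849) - 206513/75853446306 = (-1 + 30/43 + 1849/84) - 206513/75853446306 = 78415/3612 - 206513/75853446306 = 330447069231113/15221258225404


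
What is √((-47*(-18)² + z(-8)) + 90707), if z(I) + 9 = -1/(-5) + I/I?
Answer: 2*√471695/5 ≈ 274.72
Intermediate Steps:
z(I) = -39/5 (z(I) = -9 + (-1/(-5) + I/I) = -9 + (-1*(-⅕) + 1) = -9 + (⅕ + 1) = -9 + 6/5 = -39/5)
√((-47*(-18)² + z(-8)) + 90707) = √((-47*(-18)² - 39/5) + 90707) = √((-47*324 - 39/5) + 90707) = √((-15228 - 39/5) + 90707) = √(-76179/5 + 90707) = √(377356/5) = 2*√471695/5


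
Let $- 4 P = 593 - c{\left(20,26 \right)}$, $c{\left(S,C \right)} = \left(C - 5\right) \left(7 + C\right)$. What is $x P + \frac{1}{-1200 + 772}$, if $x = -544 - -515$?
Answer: $- \frac{310301}{428} \approx -725.0$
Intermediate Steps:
$c{\left(S,C \right)} = \left(-5 + C\right) \left(7 + C\right)$
$P = 25$ ($P = - \frac{593 - \left(-35 + 26^{2} + 2 \cdot 26\right)}{4} = - \frac{593 - \left(-35 + 676 + 52\right)}{4} = - \frac{593 - 693}{4} = \left(- \frac{1}{4}\right) \left(-100\right) = 25$)
$x = -29$ ($x = -544 + 515 = -29$)
$x P + \frac{1}{-1200 + 772} = \left(-29\right) 25 + \frac{1}{-1200 + 772} = -725 + \frac{1}{-428} = -725 - \frac{1}{428} = - \frac{310301}{428}$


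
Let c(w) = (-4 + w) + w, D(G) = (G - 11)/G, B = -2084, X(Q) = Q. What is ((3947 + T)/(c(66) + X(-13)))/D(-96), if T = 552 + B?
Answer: 2016/107 ≈ 18.841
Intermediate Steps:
D(G) = (-11 + G)/G
c(w) = -4 + 2*w
T = -1532 (T = 552 - 2084 = -1532)
((3947 + T)/(c(66) + X(-13)))/D(-96) = ((3947 - 1532)/((-4 + 2*66) - 13))/(((-11 - 96)/(-96))) = (2415/((-4 + 132) - 13))/((-1/96*(-107))) = (2415/(128 - 13))/(107/96) = (2415/115)*(96/107) = (2415*(1/115))*(96/107) = 21*(96/107) = 2016/107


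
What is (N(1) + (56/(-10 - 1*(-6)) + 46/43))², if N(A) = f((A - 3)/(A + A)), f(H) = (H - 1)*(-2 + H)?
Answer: 88804/1849 ≈ 48.028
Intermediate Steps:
f(H) = (-1 + H)*(-2 + H)
N(A) = 2 - 3*(-3 + A)/(2*A) + (-3 + A)²/(4*A²) (N(A) = 2 + ((A - 3)/(A + A))² - 3*(A - 3)/(A + A) = 2 + ((-3 + A)/((2*A)))² - 3*(-3 + A)/(2*A) = 2 + ((-3 + A)*(1/(2*A)))² - 3*(-3 + A)*1/(2*A) = 2 + ((-3 + A)/(2*A))² - 3*(-3 + A)/(2*A) = 2 + (-3 + A)²/(4*A²) - 3*(-3 + A)/(2*A) = 2 - 3*(-3 + A)/(2*A) + (-3 + A)²/(4*A²))
(N(1) + (56/(-10 - 1*(-6)) + 46/43))² = ((¾ + 3/1 + (9/4)/1²) + (56/(-10 - 1*(-6)) + 46/43))² = ((¾ + 3*1 + (9/4)*1) + (56/(-10 + 6) + 46*(1/43)))² = ((¾ + 3 + 9/4) + (56/(-4) + 46/43))² = (6 + (56*(-¼) + 46/43))² = (6 + (-14 + 46/43))² = (6 - 556/43)² = (-298/43)² = 88804/1849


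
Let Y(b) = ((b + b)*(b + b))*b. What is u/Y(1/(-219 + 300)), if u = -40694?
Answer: -10813230027/2 ≈ -5.4066e+9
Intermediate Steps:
Y(b) = 4*b**3 (Y(b) = ((2*b)*(2*b))*b = (4*b**2)*b = 4*b**3)
u/Y(1/(-219 + 300)) = -40694*(-219 + 300)**3/4 = -40694/(4*(1/81)**3) = -40694/(4*(1/531441)) = -40694/4/531441 = -40694*531441/4 = -10813230027/2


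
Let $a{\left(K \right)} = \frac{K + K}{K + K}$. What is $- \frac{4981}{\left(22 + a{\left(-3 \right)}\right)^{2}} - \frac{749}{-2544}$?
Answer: $- \frac{12275443}{1345776} \approx -9.1215$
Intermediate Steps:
$a{\left(K \right)} = 1$ ($a{\left(K \right)} = \frac{2 K}{2 K} = 2 K \frac{1}{2 K} = 1$)
$- \frac{4981}{\left(22 + a{\left(-3 \right)}\right)^{2}} - \frac{749}{-2544} = - \frac{4981}{\left(22 + 1\right)^{2}} - \frac{749}{-2544} = - \frac{4981}{23^{2}} - - \frac{749}{2544} = - \frac{4981}{529} + \frac{749}{2544} = - \frac{12275443}{1345776}$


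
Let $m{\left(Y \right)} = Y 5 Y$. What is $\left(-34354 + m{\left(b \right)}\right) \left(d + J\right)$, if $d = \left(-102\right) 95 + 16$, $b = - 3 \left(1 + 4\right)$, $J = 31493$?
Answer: $-725023551$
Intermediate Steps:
$b = -15$ ($b = \left(-3\right) 5 = -15$)
$m{\left(Y \right)} = 5 Y^{2}$ ($m{\left(Y \right)} = 5 Y Y = 5 Y^{2}$)
$d = -9674$ ($d = -9690 + 16 = -9674$)
$\left(-34354 + m{\left(b \right)}\right) \left(d + J\right) = \left(-34354 + 5 \left(-15\right)^{2}\right) \left(-9674 + 31493\right) = \left(-34354 + 5 \cdot 225\right) 21819 = \left(-34354 + 1125\right) 21819 = \left(-33229\right) 21819 = -725023551$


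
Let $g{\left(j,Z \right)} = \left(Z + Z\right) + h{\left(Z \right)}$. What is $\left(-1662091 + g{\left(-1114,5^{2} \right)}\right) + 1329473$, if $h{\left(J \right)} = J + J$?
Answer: $-332518$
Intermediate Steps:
$h{\left(J \right)} = 2 J$
$g{\left(j,Z \right)} = 4 Z$ ($g{\left(j,Z \right)} = \left(Z + Z\right) + 2 Z = 2 Z + 2 Z = 4 Z$)
$\left(-1662091 + g{\left(-1114,5^{2} \right)}\right) + 1329473 = \left(-1662091 + 4 \cdot 5^{2}\right) + 1329473 = \left(-1662091 + 4 \cdot 25\right) + 1329473 = \left(-1662091 + 100\right) + 1329473 = -1661991 + 1329473 = -332518$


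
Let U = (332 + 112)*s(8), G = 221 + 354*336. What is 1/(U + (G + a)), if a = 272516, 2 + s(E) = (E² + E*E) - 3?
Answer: 1/446293 ≈ 2.2407e-6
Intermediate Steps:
s(E) = -5 + 2*E² (s(E) = -2 + ((E² + E*E) - 3) = -2 + ((E² + E²) - 3) = -2 + (2*E² - 3) = -2 + (-3 + 2*E²) = -5 + 2*E²)
G = 119165 (G = 221 + 118944 = 119165)
U = 54612 (U = (332 + 112)*(-5 + 2*8²) = 444*(-5 + 2*64) = 444*(-5 + 128) = 444*123 = 54612)
1/(U + (G + a)) = 1/(54612 + (119165 + 272516)) = 1/(54612 + 391681) = 1/446293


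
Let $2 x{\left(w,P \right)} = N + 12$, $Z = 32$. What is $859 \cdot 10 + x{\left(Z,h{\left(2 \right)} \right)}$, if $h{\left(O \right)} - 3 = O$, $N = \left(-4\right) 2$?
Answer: $8592$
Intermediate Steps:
$N = -8$
$h{\left(O \right)} = 3 + O$
$x{\left(w,P \right)} = 2$ ($x{\left(w,P \right)} = \frac{-8 + 12}{2} = \frac{1}{2} \cdot 4 = 2$)
$859 \cdot 10 + x{\left(Z,h{\left(2 \right)} \right)} = 859 \cdot 10 + 2 = 8590 + 2 = 8592$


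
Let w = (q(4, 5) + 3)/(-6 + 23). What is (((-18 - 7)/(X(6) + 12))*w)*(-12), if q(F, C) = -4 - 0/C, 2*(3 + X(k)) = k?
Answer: -25/17 ≈ -1.4706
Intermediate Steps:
X(k) = -3 + k/2
q(F, C) = -4 (q(F, C) = -4 - 1*0 = -4 + 0 = -4)
w = -1/17 (w = (-4 + 3)/(-6 + 23) = -1/17 ≈ -0.058824)
(((-18 - 7)/(X(6) + 12))*w)*(-12) = (((-18 - 7)/((-3 + (1/2)*6) + 12))*(-1/17))*(-12) = (-25/((-3 + 3) + 12)*(-1/17))*(-12) = (-25/(0 + 12)*(-1/17))*(-12) = (-25/12*(-1/17))*(-12) = (-25*1/12*(-1/17))*(-12) = -25/12*(-1/17)*(-12) = (25/204)*(-12) = -25/17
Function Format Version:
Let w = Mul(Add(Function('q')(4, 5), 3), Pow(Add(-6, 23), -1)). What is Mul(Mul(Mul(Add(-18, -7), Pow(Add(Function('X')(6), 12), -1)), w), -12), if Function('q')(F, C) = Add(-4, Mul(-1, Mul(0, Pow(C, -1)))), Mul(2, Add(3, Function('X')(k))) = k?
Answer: Rational(-25, 17) ≈ -1.4706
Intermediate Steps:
Function('X')(k) = Add(-3, Mul(Rational(1, 2), k))
Function('q')(F, C) = -4 (Function('q')(F, C) = Add(-4, Mul(-1, 0)) = Add(-4, 0) = -4)
w = Rational(-1, 17) (w = Mul(Add(-4, 3), Pow(Add(-6, 23), -1)) = Mul(-1, Pow(17, -1)) = Mul(-1, Rational(1, 17)) = Rational(-1, 17) ≈ -0.058824)
Mul(Mul(Mul(Add(-18, -7), Pow(Add(Function('X')(6), 12), -1)), w), -12) = Mul(Mul(Mul(Add(-18, -7), Pow(Add(Add(-3, Mul(Rational(1, 2), 6)), 12), -1)), Rational(-1, 17)), -12) = Mul(Mul(Mul(-25, Pow(Add(Add(-3, 3), 12), -1)), Rational(-1, 17)), -12) = Mul(Mul(Mul(-25, Pow(Add(0, 12), -1)), Rational(-1, 17)), -12) = Mul(Mul(Mul(-25, Pow(12, -1)), Rational(-1, 17)), -12) = Mul(Mul(Mul(-25, Rational(1, 12)), Rational(-1, 17)), -12) = Mul(Mul(Rational(-25, 12), Rational(-1, 17)), -12) = Mul(Rational(25, 204), -12) = Rational(-25, 17)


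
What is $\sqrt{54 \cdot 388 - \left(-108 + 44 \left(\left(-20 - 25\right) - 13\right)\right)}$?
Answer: $2 \sqrt{5903} \approx 153.66$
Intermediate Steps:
$\sqrt{54 \cdot 388 - \left(-108 + 44 \left(\left(-20 - 25\right) - 13\right)\right)} = \sqrt{20952 - \left(-108 + 44 \left(-45 - 13\right)\right)} = \sqrt{20952 + \left(108 - -2552\right)} = \sqrt{20952 + \left(108 + 2552\right)} = \sqrt{20952 + 2660} = \sqrt{23612} = 2 \sqrt{5903}$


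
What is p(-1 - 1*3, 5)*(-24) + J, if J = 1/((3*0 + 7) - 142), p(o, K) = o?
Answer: 12959/135 ≈ 95.993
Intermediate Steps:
J = -1/135 (J = 1/((0 + 7) - 142) = 1/(7 - 142) = 1/(-135) = -1/135 ≈ -0.0074074)
p(-1 - 1*3, 5)*(-24) + J = (-1 - 1*3)*(-24) - 1/135 = (-1 - 3)*(-24) - 1/135 = -4*(-24) - 1/135 = 96 - 1/135 = 12959/135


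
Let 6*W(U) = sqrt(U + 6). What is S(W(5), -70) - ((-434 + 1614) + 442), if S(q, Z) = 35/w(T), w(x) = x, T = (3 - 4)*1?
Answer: -1657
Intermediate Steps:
T = -1 (T = -1*1 = -1)
W(U) = sqrt(6 + U)/6 (W(U) = sqrt(U + 6)/6 = sqrt(6 + U)/6)
S(q, Z) = -35 (S(q, Z) = 35/(-1) = 35*(-1) = -35)
S(W(5), -70) - ((-434 + 1614) + 442) = -35 - ((-434 + 1614) + 442) = -35 - (1180 + 442) = -35 - 1*1622 = -35 - 1622 = -1657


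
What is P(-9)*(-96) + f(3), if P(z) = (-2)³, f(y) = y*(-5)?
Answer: 753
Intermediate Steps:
f(y) = -5*y
P(z) = -8
P(-9)*(-96) + f(3) = -8*(-96) - 5*3 = 768 - 15 = 753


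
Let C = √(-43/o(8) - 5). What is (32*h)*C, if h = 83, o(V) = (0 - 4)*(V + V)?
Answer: 332*I*√277 ≈ 5525.6*I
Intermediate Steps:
o(V) = -8*V
C = I*√277/8 (C = √(-43/((-8*8)) - 5) = √(-43/(-64) - 5) = √(-43*(-1/64) - 5) = √(43/64 - 5) = √(-277/64) = I*√277/8 ≈ 2.0804*I)
(32*h)*C = (32*83)*(I*√277/8) = 2656*(I*√277/8) = 332*I*√277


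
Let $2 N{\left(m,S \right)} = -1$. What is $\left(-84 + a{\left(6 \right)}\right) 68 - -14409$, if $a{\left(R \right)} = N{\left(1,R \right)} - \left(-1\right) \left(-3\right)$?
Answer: $8459$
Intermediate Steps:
$N{\left(m,S \right)} = - \frac{1}{2}$ ($N{\left(m,S \right)} = \frac{1}{2} \left(-1\right) = - \frac{1}{2}$)
$a{\left(R \right)} = - \frac{7}{2}$ ($a{\left(R \right)} = - \frac{1}{2} - \left(-1\right) \left(-3\right) = - \frac{1}{2} - 3 = - \frac{7}{2}$)
$\left(-84 + a{\left(6 \right)}\right) 68 - -14409 = \left(-84 - \frac{7}{2}\right) 68 - -14409 = \left(- \frac{175}{2}\right) 68 + 14409 = -5950 + 14409 = 8459$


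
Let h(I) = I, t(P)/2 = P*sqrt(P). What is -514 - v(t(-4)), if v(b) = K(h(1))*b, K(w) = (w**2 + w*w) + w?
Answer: -514 + 48*I ≈ -514.0 + 48.0*I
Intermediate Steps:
t(P) = 2*P**(3/2) (t(P) = 2*(P*sqrt(P)) = 2*P**(3/2))
K(w) = w + 2*w**2 (K(w) = (w**2 + w**2) + w = 2*w**2 + w = w + 2*w**2)
v(b) = 3*b (v(b) = (1*(1 + 2*1))*b = (1*(1 + 2))*b = (1*3)*b = 3*b)
-514 - v(t(-4)) = -514 - 3*2*(-4)**(3/2) = -514 - 3*2*(-8*I) = -514 - 3*(-16*I) = -514 - (-48)*I = -514 + 48*I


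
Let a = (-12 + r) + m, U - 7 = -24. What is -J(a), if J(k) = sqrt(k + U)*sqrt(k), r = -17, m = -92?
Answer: 11*sqrt(138) ≈ 129.22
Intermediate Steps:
U = -17 (U = 7 - 24 = -17)
a = -121 (a = (-12 - 17) - 92 = -29 - 92 = -121)
J(k) = sqrt(k)*sqrt(-17 + k) (J(k) = sqrt(k - 17)*sqrt(k) = sqrt(-17 + k)*sqrt(k) = sqrt(k)*sqrt(-17 + k))
-J(a) = -sqrt(-121)*sqrt(-17 - 121) = -11*I*sqrt(-138) = -11*I*I*sqrt(138) = -(-11)*sqrt(138) = 11*sqrt(138)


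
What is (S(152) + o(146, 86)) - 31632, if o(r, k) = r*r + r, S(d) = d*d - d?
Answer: 12782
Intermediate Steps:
S(d) = d**2 - d
o(r, k) = r + r**2 (o(r, k) = r**2 + r = r + r**2)
(S(152) + o(146, 86)) - 31632 = (152*(-1 + 152) + 146*(1 + 146)) - 31632 = (152*151 + 146*147) - 31632 = (22952 + 21462) - 31632 = 44414 - 31632 = 12782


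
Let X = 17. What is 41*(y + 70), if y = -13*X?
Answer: -6191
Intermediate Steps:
y = -221 (y = -13*17 = -221)
41*(y + 70) = 41*(-221 + 70) = 41*(-151) = -6191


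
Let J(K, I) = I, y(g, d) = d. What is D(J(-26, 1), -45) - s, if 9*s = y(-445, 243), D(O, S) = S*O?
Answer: -72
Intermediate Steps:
D(O, S) = O*S
s = 27 (s = (⅑)*243 = 27)
D(J(-26, 1), -45) - s = 1*(-45) - 1*27 = -45 - 27 = -72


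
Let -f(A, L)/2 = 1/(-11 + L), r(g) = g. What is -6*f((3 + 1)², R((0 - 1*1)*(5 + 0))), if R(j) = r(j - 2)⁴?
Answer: 6/1195 ≈ 0.0050209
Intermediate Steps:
R(j) = (-2 + j)⁴ (R(j) = (j - 2)⁴ = (-2 + j)⁴)
f(A, L) = -2/(-11 + L)
-6*f((3 + 1)², R((0 - 1*1)*(5 + 0))) = -(-12)/(-11 + (-2 + (0 - 1*1)*(5 + 0))⁴) = -(-12)/(-11 + (-2 + (0 - 1)*5)⁴) = -(-12)/(-11 + (-2 - 1*5)⁴) = -(-12)/(-11 + (-2 - 5)⁴) = -(-12)/(-11 + (-7)⁴) = -(-12)/(-11 + 2401) = -(-12)/2390 = -6*(-1/1195) = 6/1195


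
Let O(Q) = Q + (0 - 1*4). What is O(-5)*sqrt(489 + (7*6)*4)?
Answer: -27*sqrt(73) ≈ -230.69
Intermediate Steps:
O(Q) = -4 + Q (O(Q) = Q + (0 - 4) = Q - 4 = -4 + Q)
O(-5)*sqrt(489 + (7*6)*4) = (-4 - 5)*sqrt(489 + (7*6)*4) = -9*sqrt(489 + 42*4) = -9*sqrt(489 + 168) = -27*sqrt(73)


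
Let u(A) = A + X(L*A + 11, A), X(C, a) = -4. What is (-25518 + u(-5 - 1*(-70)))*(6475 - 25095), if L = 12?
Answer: 474009340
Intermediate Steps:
u(A) = -4 + A (u(A) = A - 4 = -4 + A)
(-25518 + u(-5 - 1*(-70)))*(6475 - 25095) = (-25518 + (-4 + (-5 - 1*(-70))))*(6475 - 25095) = (-25518 + (-4 + (-5 + 70)))*(-18620) = (-25518 + (-4 + 65))*(-18620) = (-25518 + 61)*(-18620) = -25457*(-18620) = 474009340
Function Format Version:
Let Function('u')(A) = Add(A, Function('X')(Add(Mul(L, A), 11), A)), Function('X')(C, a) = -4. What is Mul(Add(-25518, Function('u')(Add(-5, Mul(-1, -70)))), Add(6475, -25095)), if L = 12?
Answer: 474009340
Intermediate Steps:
Function('u')(A) = Add(-4, A) (Function('u')(A) = Add(A, -4) = Add(-4, A))
Mul(Add(-25518, Function('u')(Add(-5, Mul(-1, -70)))), Add(6475, -25095)) = Mul(Add(-25518, Add(-4, Add(-5, Mul(-1, -70)))), Add(6475, -25095)) = Mul(Add(-25518, Add(-4, Add(-5, 70))), -18620) = Mul(Add(-25518, Add(-4, 65)), -18620) = Mul(Add(-25518, 61), -18620) = Mul(-25457, -18620) = 474009340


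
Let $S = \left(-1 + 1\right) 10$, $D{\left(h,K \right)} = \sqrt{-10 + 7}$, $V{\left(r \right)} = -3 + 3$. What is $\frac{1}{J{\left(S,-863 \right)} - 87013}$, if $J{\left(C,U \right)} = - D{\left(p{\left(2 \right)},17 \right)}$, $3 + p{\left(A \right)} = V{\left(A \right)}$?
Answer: $\frac{i}{\sqrt{3} - 87013 i} \approx -1.1493 \cdot 10^{-5} + 2.2877 \cdot 10^{-10} i$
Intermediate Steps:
$V{\left(r \right)} = 0$
$p{\left(A \right)} = -3$ ($p{\left(A \right)} = -3 + 0 = -3$)
$D{\left(h,K \right)} = i \sqrt{3}$ ($D{\left(h,K \right)} = \sqrt{-3} = i \sqrt{3}$)
$S = 0$ ($S = 0 \cdot 10 = 0$)
$J{\left(C,U \right)} = - i \sqrt{3}$
$\frac{1}{J{\left(S,-863 \right)} - 87013} = \frac{1}{- i \sqrt{3} - 87013} = \frac{1}{-87013 - i \sqrt{3}}$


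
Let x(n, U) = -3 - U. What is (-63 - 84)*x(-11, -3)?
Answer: 0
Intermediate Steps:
(-63 - 84)*x(-11, -3) = (-63 - 84)*(-3 - 1*(-3)) = -147*(-3 + 3) = -147*0 = 0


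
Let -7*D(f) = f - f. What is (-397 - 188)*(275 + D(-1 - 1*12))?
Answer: -160875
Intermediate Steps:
D(f) = 0 (D(f) = -(f - f)/7 = -⅐*0 = 0)
(-397 - 188)*(275 + D(-1 - 1*12)) = (-397 - 188)*(275 + 0) = -585*275 = -160875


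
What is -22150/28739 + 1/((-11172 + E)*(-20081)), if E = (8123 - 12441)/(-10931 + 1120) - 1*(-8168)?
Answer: -13107160815474571/17006171683030434 ≈ -0.77073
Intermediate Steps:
E = 80140566/9811 (E = -4318/(-9811) + 8168 = -4318*(-1/9811) + 8168 = 4318/9811 + 8168 = 80140566/9811 ≈ 8168.4)
-22150/28739 + 1/((-11172 + E)*(-20081)) = -22150/28739 + 1/((-11172 + 80140566/9811)*(-20081)) = -22150*1/28739 - 1/20081/(-29467926/9811) = -22150/28739 - 9811/29467926*(-1/20081) = -22150/28739 + 9811/591745422006 = -13107160815474571/17006171683030434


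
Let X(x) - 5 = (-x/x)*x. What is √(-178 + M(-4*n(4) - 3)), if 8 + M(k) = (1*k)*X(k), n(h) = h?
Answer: I*√642 ≈ 25.338*I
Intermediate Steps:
X(x) = 5 - x (X(x) = 5 + (-x/x)*x = 5 + (-1*1)*x = 5 - x)
M(k) = -8 + k*(5 - k) (M(k) = -8 + (1*k)*(5 - k) = -8 + k*(5 - k))
√(-178 + M(-4*n(4) - 3)) = √(-178 + (-8 - (-4*4 - 3)*(-5 + (-4*4 - 3)))) = √(-178 + (-8 - (-16 - 3)*(-5 + (-16 - 3)))) = √(-178 + (-8 - 1*(-19)*(-5 - 19))) = √(-178 + (-8 - 1*(-19)*(-24))) = √(-178 + (-8 - 456)) = √(-178 - 464) = √(-642) = I*√642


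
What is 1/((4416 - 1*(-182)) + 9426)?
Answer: 1/14024 ≈ 7.1306e-5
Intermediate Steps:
1/((4416 - 1*(-182)) + 9426) = 1/((4416 + 182) + 9426) = 1/(4598 + 9426) = 1/14024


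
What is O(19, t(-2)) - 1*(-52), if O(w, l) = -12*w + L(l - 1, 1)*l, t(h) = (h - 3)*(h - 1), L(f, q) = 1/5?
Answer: -173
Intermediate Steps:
L(f, q) = ⅕
t(h) = (-1 + h)*(-3 + h) (t(h) = (-3 + h)*(-1 + h) = (-1 + h)*(-3 + h))
O(w, l) = -12*w + l/5
O(19, t(-2)) - 1*(-52) = (-12*19 + (3 + (-2)² - 4*(-2))/5) - 1*(-52) = (-228 + (3 + 4 + 8)/5) + 52 = (-228 + (⅕)*15) + 52 = (-228 + 3) + 52 = -225 + 52 = -173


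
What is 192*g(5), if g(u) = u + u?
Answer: 1920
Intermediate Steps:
g(u) = 2*u
192*g(5) = 192*(2*5) = 192*10 = 1920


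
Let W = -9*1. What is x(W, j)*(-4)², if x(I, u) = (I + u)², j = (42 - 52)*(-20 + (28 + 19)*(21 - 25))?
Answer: 68624656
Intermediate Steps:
W = -9
j = 2080 (j = -10*(-20 + 47*(-4)) = -10*(-20 - 188) = -10*(-208) = 2080)
x(W, j)*(-4)² = (-9 + 2080)²*(-4)² = 2071²*16 = 4289041*16 = 68624656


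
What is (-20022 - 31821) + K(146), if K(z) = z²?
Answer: -30527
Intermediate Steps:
(-20022 - 31821) + K(146) = (-20022 - 31821) + 146² = -51843 + 21316 = -30527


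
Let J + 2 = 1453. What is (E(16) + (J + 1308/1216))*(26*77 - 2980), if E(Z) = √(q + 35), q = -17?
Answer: -215859759/152 - 2934*√2 ≈ -1.4243e+6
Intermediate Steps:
E(Z) = 3*√2 (E(Z) = √(-17 + 35) = √18 = 3*√2)
J = 1451 (J = -2 + 1453 = 1451)
(E(16) + (J + 1308/1216))*(26*77 - 2980) = (3*√2 + (1451 + 1308/1216))*(26*77 - 2980) = (3*√2 + (1451 + 1308*(1/1216)))*(2002 - 2980) = (3*√2 + (1451 + 327/304))*(-978) = (3*√2 + 441431/304)*(-978) = (441431/304 + 3*√2)*(-978) = -215859759/152 - 2934*√2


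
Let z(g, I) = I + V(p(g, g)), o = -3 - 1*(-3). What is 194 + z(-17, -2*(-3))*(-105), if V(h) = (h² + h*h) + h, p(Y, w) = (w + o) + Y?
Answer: -239626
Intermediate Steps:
o = 0 (o = -3 + 3 = 0)
p(Y, w) = Y + w (p(Y, w) = (w + 0) + Y = w + Y = Y + w)
V(h) = h + 2*h² (V(h) = (h² + h²) + h = 2*h² + h = h + 2*h²)
z(g, I) = I + 2*g*(1 + 4*g) (z(g, I) = I + (g + g)*(1 + 2*(g + g)) = I + (2*g)*(1 + 2*(2*g)) = I + (2*g)*(1 + 4*g) = I + 2*g*(1 + 4*g))
194 + z(-17, -2*(-3))*(-105) = 194 + (-2*(-3) + 2*(-17)*(1 + 4*(-17)))*(-105) = 194 + (6 + 2*(-17)*(1 - 68))*(-105) = 194 + (6 + 2*(-17)*(-67))*(-105) = 194 + (6 + 2278)*(-105) = 194 + 2284*(-105) = 194 - 239820 = -239626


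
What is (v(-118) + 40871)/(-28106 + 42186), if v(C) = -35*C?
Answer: 4091/1280 ≈ 3.1961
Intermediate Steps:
(v(-118) + 40871)/(-28106 + 42186) = (-35*(-118) + 40871)/(-28106 + 42186) = (4130 + 40871)/14080 = 45001*(1/14080) = 4091/1280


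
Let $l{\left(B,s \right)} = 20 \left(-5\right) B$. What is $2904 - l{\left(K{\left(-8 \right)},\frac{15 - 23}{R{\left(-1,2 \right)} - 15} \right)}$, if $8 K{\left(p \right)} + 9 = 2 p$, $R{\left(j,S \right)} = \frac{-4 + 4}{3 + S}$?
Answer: $\frac{5183}{2} \approx 2591.5$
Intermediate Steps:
$R{\left(j,S \right)} = 0$ ($R{\left(j,S \right)} = \frac{0}{3 + S} = 0$)
$K{\left(p \right)} = - \frac{9}{8} + \frac{p}{4}$ ($K{\left(p \right)} = - \frac{9}{8} + \frac{2 p}{8} = - \frac{9}{8} + \frac{p}{4}$)
$l{\left(B,s \right)} = - 100 B$
$2904 - l{\left(K{\left(-8 \right)},\frac{15 - 23}{R{\left(-1,2 \right)} - 15} \right)} = 2904 - - 100 \left(- \frac{9}{8} + \frac{1}{4} \left(-8\right)\right) = 2904 - - 100 \left(- \frac{9}{8} - 2\right) = 2904 - \left(-100\right) \left(- \frac{25}{8}\right) = 2904 - \frac{625}{2} = \frac{5183}{2}$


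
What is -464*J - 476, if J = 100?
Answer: -46876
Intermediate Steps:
-464*J - 476 = -464*100 - 476 = -46400 - 476 = -46876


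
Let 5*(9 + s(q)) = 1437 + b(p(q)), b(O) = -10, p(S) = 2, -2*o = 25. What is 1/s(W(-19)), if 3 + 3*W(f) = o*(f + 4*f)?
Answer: 5/1382 ≈ 0.0036179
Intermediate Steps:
o = -25/2 (o = -½*25 = -25/2 ≈ -12.500)
W(f) = -1 - 125*f/6 (W(f) = -1 + (-25*(f + 4*f)/2)/3 = -1 + (-125*f/2)/3 = -1 - 125*f/6)
s(q) = 1382/5 (s(q) = -9 + (1437 - 10)/5 = -9 + (⅕)*1427 = -9 + 1427/5 = 1382/5)
1/s(W(-19)) = 1/(1382/5) = 5/1382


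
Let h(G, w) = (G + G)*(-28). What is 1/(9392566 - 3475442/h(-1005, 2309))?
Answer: 28140/264305069519 ≈ 1.0647e-7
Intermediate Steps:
h(G, w) = -56*G (h(G, w) = (2*G)*(-28) = -56*G)
1/(9392566 - 3475442/h(-1005, 2309)) = 1/(9392566 - 3475442/((-56*(-1005)))) = 1/(9392566 - 3475442/56280) = 1/(9392566 - 3475442*1/56280) = 1/(9392566 - 1737721/28140) = 1/(264305069519/28140) = 28140/264305069519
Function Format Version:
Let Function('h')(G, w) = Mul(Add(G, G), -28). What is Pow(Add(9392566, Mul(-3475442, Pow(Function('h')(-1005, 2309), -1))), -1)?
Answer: Rational(28140, 264305069519) ≈ 1.0647e-7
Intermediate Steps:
Function('h')(G, w) = Mul(-56, G) (Function('h')(G, w) = Mul(Mul(2, G), -28) = Mul(-56, G))
Pow(Add(9392566, Mul(-3475442, Pow(Function('h')(-1005, 2309), -1))), -1) = Pow(Add(9392566, Mul(-3475442, Pow(Mul(-56, -1005), -1))), -1) = Pow(Add(9392566, Mul(-3475442, Pow(56280, -1))), -1) = Pow(Add(9392566, Mul(-3475442, Rational(1, 56280))), -1) = Pow(Add(9392566, Rational(-1737721, 28140)), -1) = Pow(Rational(264305069519, 28140), -1) = Rational(28140, 264305069519)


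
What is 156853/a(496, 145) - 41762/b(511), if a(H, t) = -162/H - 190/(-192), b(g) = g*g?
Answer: 17412824507066/73598819 ≈ 2.3659e+5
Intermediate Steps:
b(g) = g**2
a(H, t) = 95/96 - 162/H (a(H, t) = -162/H - 190*(-1/192) = -162/H + 95/96 = 95/96 - 162/H)
156853/a(496, 145) - 41762/b(511) = 156853/(95/96 - 162/496) - 41762/(511**2) = 156853/(95/96 - 162*1/496) - 41762/261121 = 156853/(95/96 - 81/248) - 41762*1/261121 = 156853/(1973/2976) - 5966/37303 = 156853*(2976/1973) - 5966/37303 = 466794528/1973 - 5966/37303 = 17412824507066/73598819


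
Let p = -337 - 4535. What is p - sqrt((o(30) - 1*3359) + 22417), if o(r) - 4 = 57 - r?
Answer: -4872 - 3*sqrt(2121) ≈ -5010.2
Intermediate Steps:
o(r) = 61 - r (o(r) = 4 + (57 - r) = 61 - r)
p = -4872
p - sqrt((o(30) - 1*3359) + 22417) = -4872 - sqrt(((61 - 1*30) - 1*3359) + 22417) = -4872 - sqrt(((61 - 30) - 3359) + 22417) = -4872 - sqrt((31 - 3359) + 22417) = -4872 - sqrt(-3328 + 22417) = -4872 - sqrt(19089) = -4872 - 3*sqrt(2121)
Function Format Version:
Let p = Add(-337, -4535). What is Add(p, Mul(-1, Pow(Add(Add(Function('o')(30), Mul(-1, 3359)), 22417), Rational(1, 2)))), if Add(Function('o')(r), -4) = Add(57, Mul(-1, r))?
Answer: Add(-4872, Mul(-3, Pow(2121, Rational(1, 2)))) ≈ -5010.2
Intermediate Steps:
Function('o')(r) = Add(61, Mul(-1, r)) (Function('o')(r) = Add(4, Add(57, Mul(-1, r))) = Add(61, Mul(-1, r)))
p = -4872
Add(p, Mul(-1, Pow(Add(Add(Function('o')(30), Mul(-1, 3359)), 22417), Rational(1, 2)))) = Add(-4872, Mul(-1, Pow(Add(Add(Add(61, Mul(-1, 30)), Mul(-1, 3359)), 22417), Rational(1, 2)))) = Add(-4872, Mul(-1, Pow(Add(Add(Add(61, -30), -3359), 22417), Rational(1, 2)))) = Add(-4872, Mul(-1, Pow(Add(Add(31, -3359), 22417), Rational(1, 2)))) = Add(-4872, Mul(-1, Pow(Add(-3328, 22417), Rational(1, 2)))) = Add(-4872, Mul(-1, Pow(19089, Rational(1, 2)))) = Add(-4872, Mul(-1, Mul(3, Pow(2121, Rational(1, 2))))) = Add(-4872, Mul(-3, Pow(2121, Rational(1, 2))))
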